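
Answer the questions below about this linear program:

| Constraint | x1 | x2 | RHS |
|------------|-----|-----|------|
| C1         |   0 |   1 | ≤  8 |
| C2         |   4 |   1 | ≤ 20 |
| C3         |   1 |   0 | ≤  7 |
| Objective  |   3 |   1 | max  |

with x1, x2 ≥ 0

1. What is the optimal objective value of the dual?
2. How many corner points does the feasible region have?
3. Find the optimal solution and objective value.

1. 17 (by strong duality, equal to the primal optimum)
2. 4
3. x1 = 3, x2 = 8, z = 17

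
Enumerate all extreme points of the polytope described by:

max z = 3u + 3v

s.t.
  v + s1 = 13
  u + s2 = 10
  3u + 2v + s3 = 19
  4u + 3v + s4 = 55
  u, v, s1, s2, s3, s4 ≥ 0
Each vertex is the intersection of two constraint boundaries that also satisfies all remaining constraints:
  u = 0 and v = 0 → (0, 0)
  3u + 2v = 19 and v = 0 → (6.333, 0)
  3u + 2v = 19 and u = 0 → (0, 9.5)

Vertices: (0, 0), (6.333, 0), (0, 9.5)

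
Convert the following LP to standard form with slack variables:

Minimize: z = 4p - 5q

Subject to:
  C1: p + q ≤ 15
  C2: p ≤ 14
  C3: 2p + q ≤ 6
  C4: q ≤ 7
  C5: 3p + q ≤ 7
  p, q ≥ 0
min z = 4p - 5q

s.t.
  p + q + s1 = 15
  p + s2 = 14
  2p + q + s3 = 6
  q + s4 = 7
  3p + q + s5 = 7
  p, q, s1, s2, s3, s4, s5 ≥ 0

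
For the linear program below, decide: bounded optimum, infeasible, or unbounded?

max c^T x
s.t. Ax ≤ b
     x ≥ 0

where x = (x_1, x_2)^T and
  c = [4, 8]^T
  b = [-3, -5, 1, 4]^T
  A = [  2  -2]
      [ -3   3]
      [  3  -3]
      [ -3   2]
One constraint requires 3x_1 - 3x_2 ≤ 1, while the constraint -3x_1 + 3x_2 ≤ -5 is equivalent to 3x_1 - 3x_2 ≥ 5. Together they would need 5 ≤ 3x_1 - 3x_2 ≤ 1, which is impossible since 5 > 1. No point satisfies all constraints.

Infeasible — the constraint set is empty.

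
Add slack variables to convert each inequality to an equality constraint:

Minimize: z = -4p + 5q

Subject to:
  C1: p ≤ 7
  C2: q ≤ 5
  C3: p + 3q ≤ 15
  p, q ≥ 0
min z = -4p + 5q

s.t.
  p + s1 = 7
  q + s2 = 5
  p + 3q + s3 = 15
  p, q, s1, s2, s3 ≥ 0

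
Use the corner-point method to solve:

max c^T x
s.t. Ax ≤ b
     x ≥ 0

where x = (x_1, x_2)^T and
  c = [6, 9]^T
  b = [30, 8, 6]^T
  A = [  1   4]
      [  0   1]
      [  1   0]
x_1 = 6, x_2 = 6, z = 90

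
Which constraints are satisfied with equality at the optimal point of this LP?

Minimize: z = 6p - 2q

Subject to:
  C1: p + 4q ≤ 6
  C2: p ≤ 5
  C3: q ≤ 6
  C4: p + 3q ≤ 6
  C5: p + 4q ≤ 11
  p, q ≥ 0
Optimal: p = 0, q = 1.5
Slack at optimum:
  C1: slack = 0 (binding)
  C2: slack = 5
  C3: slack = 4.5
  C4: slack = 1.5
  C5: slack = 5
  p ≥ 0: p = 0 (binding)
  q ≥ 0: q = 1.5
Binding constraints: C1, p ≥ 0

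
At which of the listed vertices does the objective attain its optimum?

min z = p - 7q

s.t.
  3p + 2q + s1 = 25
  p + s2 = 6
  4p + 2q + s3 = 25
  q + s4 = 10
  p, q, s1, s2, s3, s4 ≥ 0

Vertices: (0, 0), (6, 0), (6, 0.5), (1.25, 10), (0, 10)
(0, 10) with z = -70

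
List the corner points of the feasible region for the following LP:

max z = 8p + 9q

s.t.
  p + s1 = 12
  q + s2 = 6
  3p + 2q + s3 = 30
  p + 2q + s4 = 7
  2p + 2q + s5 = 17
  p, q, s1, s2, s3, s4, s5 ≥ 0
Each vertex is the intersection of two constraint boundaries that also satisfies all remaining constraints:
  p = 0 and q = 0 → (0, 0)
  p + 2q = 7 and q = 0 → (7, 0)
  p + 2q = 7 and p = 0 → (0, 3.5)

Vertices: (0, 0), (7, 0), (0, 3.5)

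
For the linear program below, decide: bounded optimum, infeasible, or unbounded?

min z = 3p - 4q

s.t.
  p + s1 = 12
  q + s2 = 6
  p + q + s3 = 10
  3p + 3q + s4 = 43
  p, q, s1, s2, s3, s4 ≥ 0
The point (0, 6) satisfies every constraint, so the LP is feasible; the constraints give p ≤ 12 and q ≤ 6, which with p, q ≥ 0 keep the feasible region inside a bounded box. A feasible, bounded LP attains a finite optimum at a vertex.

The LP has an optimal solution: (0, 6) with z = -24.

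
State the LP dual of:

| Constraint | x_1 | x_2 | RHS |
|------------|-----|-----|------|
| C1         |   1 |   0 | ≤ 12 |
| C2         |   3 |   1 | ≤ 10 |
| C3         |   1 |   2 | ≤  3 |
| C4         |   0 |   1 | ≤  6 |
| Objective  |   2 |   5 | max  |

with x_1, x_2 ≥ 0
Minimize: z = 12y1 + 10y2 + 3y3 + 6y4

Subject to:
  C1: -y1 - 3y2 - y3 ≤ -2
  C2: -y2 - 2y3 - y4 ≤ -5
  y1, y2, y3, y4 ≥ 0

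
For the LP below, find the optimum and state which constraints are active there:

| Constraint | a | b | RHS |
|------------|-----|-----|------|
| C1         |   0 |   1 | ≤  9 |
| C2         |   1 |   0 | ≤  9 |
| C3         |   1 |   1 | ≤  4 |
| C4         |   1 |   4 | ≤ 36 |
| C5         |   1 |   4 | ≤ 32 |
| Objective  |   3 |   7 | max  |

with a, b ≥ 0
Optimal: a = 0, b = 4
Slack at optimum:
  C1: slack = 5
  C2: slack = 9
  C3: slack = 0 (binding)
  C4: slack = 20
  C5: slack = 16
  a ≥ 0: a = 0 (binding)
  b ≥ 0: b = 4
Binding constraints: C3, a ≥ 0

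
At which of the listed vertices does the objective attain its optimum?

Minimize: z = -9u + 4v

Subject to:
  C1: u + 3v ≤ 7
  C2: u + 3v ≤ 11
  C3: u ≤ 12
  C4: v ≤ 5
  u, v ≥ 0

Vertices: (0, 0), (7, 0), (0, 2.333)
Evaluating z = -9u + 4v at each vertex:
  (0, 0): z = 0
  (7, 0): z = -63
  (0, 2.333): z = 9.333

The smallest value is z = -63, attained at (7, 0).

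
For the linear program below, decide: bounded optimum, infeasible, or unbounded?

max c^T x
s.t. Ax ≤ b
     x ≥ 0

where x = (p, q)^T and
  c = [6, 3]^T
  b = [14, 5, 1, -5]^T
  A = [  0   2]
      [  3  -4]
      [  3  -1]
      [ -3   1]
One constraint requires 3p - q ≤ 1, while the constraint -3p + q ≤ -5 is equivalent to 3p - q ≥ 5. Together they would need 5 ≤ 3p - q ≤ 1, which is impossible since 5 > 1. No point satisfies all constraints.

Infeasible: no point satisfies all constraints simultaneously.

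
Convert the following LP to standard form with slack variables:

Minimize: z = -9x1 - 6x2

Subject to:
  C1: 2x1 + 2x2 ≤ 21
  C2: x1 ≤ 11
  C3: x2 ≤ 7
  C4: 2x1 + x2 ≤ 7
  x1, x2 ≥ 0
min z = -9x1 - 6x2

s.t.
  2x1 + 2x2 + s1 = 21
  x1 + s2 = 11
  x2 + s3 = 7
  2x1 + x2 + s4 = 7
  x1, x2, s1, s2, s3, s4 ≥ 0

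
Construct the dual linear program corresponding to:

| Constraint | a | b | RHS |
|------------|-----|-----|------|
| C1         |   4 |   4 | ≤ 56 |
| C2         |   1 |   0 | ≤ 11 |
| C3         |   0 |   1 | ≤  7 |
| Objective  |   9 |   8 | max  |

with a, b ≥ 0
Minimize: z = 56y1 + 11y2 + 7y3

Subject to:
  C1: -4y1 - y2 ≤ -9
  C2: -4y1 - y3 ≤ -8
  y1, y2, y3 ≥ 0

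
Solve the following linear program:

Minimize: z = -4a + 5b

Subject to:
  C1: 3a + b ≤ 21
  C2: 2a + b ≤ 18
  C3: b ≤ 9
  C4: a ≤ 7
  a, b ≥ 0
a = 7, b = 0, z = -28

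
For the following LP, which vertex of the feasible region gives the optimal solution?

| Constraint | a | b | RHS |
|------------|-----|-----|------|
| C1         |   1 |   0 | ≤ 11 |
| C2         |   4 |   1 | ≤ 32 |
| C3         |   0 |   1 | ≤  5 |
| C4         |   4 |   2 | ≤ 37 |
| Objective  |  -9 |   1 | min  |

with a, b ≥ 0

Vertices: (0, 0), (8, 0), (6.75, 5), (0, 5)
Evaluating z = -9a + b at each vertex:
  (0, 0): z = 0
  (8, 0): z = -72
  (6.75, 5): z = -55.75
  (0, 5): z = 5

The smallest value is z = -72, attained at (8, 0).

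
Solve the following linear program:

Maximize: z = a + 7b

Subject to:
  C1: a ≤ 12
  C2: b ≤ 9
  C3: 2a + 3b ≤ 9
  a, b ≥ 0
Each vertex is the intersection of two constraint boundaries that also satisfies all remaining constraints:
  a = 0 and b = 0 → (0, 0)
  2a + 3b = 9 and b = 0 → (4.5, 0)
  2a + 3b = 9 and a = 0 → (0, 3)

Evaluating z = a + 7b at each vertex:
  (0, 0): z = 0
  (4.5, 0): z = 4.5
  (0, 3): z = 21

The maximum is at (0, 3) with z = 21.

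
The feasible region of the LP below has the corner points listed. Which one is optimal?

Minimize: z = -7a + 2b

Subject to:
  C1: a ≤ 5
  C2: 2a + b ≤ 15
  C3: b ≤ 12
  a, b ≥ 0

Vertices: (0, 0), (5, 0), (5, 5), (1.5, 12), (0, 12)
(5, 0) with z = -35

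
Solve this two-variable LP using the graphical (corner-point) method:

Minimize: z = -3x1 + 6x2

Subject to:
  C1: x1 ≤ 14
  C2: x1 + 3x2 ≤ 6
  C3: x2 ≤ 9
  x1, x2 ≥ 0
Each vertex is the intersection of two constraint boundaries that also satisfies all remaining constraints:
  x1 = 0 and x2 = 0 → (0, 0)
  x1 + 3x2 = 6 and x2 = 0 → (6, 0)
  x1 + 3x2 = 6 and x1 = 0 → (0, 2)

Evaluating z = -3x1 + 6x2 at each vertex:
  (0, 0): z = 0
  (6, 0): z = -18
  (0, 2): z = 12

The minimum is at (6, 0) with z = -18.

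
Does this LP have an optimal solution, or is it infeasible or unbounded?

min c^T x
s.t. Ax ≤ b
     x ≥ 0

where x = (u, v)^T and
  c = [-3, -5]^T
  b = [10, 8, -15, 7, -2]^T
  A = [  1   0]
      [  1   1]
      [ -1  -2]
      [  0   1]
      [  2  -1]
The point (1, 7) satisfies every constraint, so the LP is feasible; the constraints give u ≤ 10 and v ≤ 7, which with u, v ≥ 0 keep the feasible region inside a bounded box. A feasible, bounded LP attains a finite optimum at a vertex.

Evaluating z = -3u - 5v at each vertex:
  (1, 7): z = -38

The LP has an optimal solution: (1, 7) with z = -38.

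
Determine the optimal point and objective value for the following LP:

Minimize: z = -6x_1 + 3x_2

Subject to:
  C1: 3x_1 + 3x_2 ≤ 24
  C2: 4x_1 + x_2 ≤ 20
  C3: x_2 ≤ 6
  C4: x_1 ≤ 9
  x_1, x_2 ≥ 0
Each vertex is the intersection of two constraint boundaries that also satisfies all remaining constraints:
  x_1 = 0 and x_2 = 0 → (0, 0)
  4x_1 + x_2 = 20 and x_2 = 0 → (5, 0)
  3x_1 + 3x_2 = 24 and 4x_1 + x_2 = 20 → (4, 4)
  3x_1 + 3x_2 = 24 and x_2 = 6 → (2, 6)
  x_2 = 6 and x_1 = 0 → (0, 6)

Evaluating z = -6x_1 + 3x_2 at each vertex:
  (0, 0): z = 0
  (5, 0): z = -30
  (4, 4): z = -12
  (2, 6): z = 6
  (0, 6): z = 18

The minimum is at (5, 0) with z = -30.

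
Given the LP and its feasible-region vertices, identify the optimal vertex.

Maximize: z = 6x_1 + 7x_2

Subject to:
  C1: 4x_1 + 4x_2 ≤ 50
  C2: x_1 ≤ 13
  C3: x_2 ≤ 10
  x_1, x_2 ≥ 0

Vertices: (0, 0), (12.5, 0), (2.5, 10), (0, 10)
(2.5, 10) with z = 85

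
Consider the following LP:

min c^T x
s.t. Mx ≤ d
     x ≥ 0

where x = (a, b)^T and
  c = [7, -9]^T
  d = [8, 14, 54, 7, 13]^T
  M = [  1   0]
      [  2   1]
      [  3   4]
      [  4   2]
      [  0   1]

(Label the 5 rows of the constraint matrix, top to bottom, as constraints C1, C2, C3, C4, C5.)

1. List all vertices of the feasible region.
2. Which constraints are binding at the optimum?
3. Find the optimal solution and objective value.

1. (0, 0), (1.75, 0), (0, 3.5)
2. C4, a ≥ 0
3. a = 0, b = 3.5, z = -31.5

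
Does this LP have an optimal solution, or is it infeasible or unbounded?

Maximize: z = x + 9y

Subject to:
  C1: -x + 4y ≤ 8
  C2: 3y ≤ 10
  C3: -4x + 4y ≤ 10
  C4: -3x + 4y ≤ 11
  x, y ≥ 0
Feasible point: (0, 0) satisfies every constraint, so the LP is feasible.
Direction d = (1, 0): for each constraint row a, a·d ≤ 0 —
  (-1)(1) + (4)(0) = -1 ≤ 0
  (0)(1) + (3)(0) = 0 ≤ 0
  (-4)(1) + (4)(0) = -4 ≤ 0
  (-3)(1) + (4)(0) = -3 ≤ 0
and d ≥ 0, so (0, 0) + t·d stays feasible for every t ≥ 0. Along this ray z = x + 9y changes by 1 per unit t, so z → +∞.

The LP is unbounded; z can be made arbitrarily large.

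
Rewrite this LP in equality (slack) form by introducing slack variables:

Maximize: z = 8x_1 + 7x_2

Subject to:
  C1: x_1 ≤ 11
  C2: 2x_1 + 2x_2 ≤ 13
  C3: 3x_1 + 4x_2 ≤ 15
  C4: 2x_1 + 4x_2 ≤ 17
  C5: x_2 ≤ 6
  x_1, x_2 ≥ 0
max z = 8x_1 + 7x_2

s.t.
  x_1 + s1 = 11
  2x_1 + 2x_2 + s2 = 13
  3x_1 + 4x_2 + s3 = 15
  2x_1 + 4x_2 + s4 = 17
  x_2 + s5 = 6
  x_1, x_2, s1, s2, s3, s4, s5 ≥ 0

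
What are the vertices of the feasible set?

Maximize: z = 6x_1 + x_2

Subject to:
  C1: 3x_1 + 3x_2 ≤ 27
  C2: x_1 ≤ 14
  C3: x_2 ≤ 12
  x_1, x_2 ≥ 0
Each vertex is the intersection of two constraint boundaries that also satisfies all remaining constraints:
  x_1 = 0 and x_2 = 0 → (0, 0)
  3x_1 + 3x_2 = 27 and x_2 = 0 → (9, 0)
  3x_1 + 3x_2 = 27 and x_1 = 0 → (0, 9)

Vertices: (0, 0), (9, 0), (0, 9)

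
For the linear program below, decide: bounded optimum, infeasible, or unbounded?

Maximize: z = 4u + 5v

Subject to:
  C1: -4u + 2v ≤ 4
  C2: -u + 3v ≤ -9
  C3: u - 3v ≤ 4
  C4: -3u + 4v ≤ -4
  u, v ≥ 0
C3 requires u - 3v ≤ 4, while C2 (-u + 3v ≤ -9) is equivalent to u - 3v ≥ 9. Together they would need 9 ≤ u - 3v ≤ 4, which is impossible since 9 > 4. No point satisfies all constraints.

Infeasible — the constraint set is empty.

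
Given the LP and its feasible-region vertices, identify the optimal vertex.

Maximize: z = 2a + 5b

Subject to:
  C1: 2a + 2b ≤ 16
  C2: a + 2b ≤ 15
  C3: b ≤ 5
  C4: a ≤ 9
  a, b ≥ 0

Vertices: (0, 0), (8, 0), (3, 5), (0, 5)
(3, 5) with z = 31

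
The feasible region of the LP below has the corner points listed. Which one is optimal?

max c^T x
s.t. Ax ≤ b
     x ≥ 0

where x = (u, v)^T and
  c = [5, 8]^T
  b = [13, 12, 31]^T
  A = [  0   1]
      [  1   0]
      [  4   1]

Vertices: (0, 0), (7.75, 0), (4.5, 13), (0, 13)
Evaluating z = 5u + 8v at each vertex:
  (0, 0): z = 0
  (7.75, 0): z = 38.75
  (4.5, 13): z = 126.5
  (0, 13): z = 104

The largest value is z = 126.5, attained at (4.5, 13).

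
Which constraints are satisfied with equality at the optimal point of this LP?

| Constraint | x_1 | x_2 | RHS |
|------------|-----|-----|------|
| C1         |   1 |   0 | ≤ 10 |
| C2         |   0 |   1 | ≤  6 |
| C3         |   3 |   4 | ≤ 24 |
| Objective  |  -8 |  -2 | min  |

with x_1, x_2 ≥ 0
Optimal: x_1 = 8, x_2 = 0
Binding: C3, x_2 ≥ 0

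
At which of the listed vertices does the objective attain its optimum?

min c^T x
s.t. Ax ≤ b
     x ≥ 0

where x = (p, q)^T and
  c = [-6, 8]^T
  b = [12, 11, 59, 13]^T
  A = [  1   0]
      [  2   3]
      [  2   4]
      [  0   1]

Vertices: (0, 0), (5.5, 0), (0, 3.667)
Evaluating z = -6p + 8q at each vertex:
  (0, 0): z = 0
  (5.5, 0): z = -33
  (0, 3.667): z = 29.33

The smallest value is z = -33, attained at (5.5, 0).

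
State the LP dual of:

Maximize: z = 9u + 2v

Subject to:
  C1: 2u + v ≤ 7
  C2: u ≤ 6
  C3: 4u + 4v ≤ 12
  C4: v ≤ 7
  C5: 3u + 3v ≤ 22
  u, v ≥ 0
Minimize: z = 7y1 + 6y2 + 12y3 + 7y4 + 22y5

Subject to:
  C1: -2y1 - y2 - 4y3 - 3y5 ≤ -9
  C2: -y1 - 4y3 - y4 - 3y5 ≤ -2
  y1, y2, y3, y4, y5 ≥ 0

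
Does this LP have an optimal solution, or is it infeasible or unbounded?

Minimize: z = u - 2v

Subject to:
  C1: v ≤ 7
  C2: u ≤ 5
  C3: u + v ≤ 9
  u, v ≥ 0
The point (0, 7) satisfies every constraint, so the LP is feasible; the constraints give u ≤ 5 and v ≤ 7, which with u, v ≥ 0 keep the feasible region inside a bounded box. A feasible, bounded LP attains a finite optimum at a vertex.

The LP has an optimal solution: (0, 7) with z = -14.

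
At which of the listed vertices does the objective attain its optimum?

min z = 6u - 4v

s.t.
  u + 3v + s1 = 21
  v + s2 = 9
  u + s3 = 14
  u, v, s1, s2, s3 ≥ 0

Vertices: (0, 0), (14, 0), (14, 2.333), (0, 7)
Evaluating z = 6u - 4v at each vertex:
  (0, 0): z = 0
  (14, 0): z = 84
  (14, 2.333): z = 74.67
  (0, 7): z = -28

The smallest value is z = -28, attained at (0, 7).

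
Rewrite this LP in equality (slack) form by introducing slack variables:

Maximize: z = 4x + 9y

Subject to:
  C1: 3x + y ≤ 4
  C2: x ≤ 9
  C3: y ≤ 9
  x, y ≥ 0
max z = 4x + 9y

s.t.
  3x + y + s1 = 4
  x + s2 = 9
  y + s3 = 9
  x, y, s1, s2, s3 ≥ 0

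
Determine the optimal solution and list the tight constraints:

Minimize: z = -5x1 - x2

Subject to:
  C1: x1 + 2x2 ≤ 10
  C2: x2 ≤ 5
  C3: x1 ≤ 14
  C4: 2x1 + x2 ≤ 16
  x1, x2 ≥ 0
Optimal: x1 = 8, x2 = 0
Slack at optimum:
  C1: slack = 2
  C2: slack = 5
  C3: slack = 6
  C4: slack = 0 (binding)
  x1 ≥ 0: x1 = 8
  x2 ≥ 0: x2 = 0 (binding)
Binding constraints: C4, x2 ≥ 0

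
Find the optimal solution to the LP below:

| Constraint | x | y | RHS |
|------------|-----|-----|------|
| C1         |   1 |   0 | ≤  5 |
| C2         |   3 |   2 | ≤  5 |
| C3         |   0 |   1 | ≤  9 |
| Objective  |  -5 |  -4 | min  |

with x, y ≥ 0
Each vertex is the intersection of two constraint boundaries that also satisfies all remaining constraints:
  x = 0 and y = 0 → (0, 0)
  3x + 2y = 5 and y = 0 → (1.667, 0)
  3x + 2y = 5 and x = 0 → (0, 2.5)

Evaluating z = -5x - 4y at each vertex:
  (0, 0): z = 0
  (1.667, 0): z = -8.333
  (0, 2.5): z = -10

The minimum is at (0, 2.5) with z = -10.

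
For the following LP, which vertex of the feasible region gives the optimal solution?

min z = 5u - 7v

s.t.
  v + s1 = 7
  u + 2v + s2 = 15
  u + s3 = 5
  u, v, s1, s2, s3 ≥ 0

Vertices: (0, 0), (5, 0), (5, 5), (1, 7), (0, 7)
(0, 7) with z = -49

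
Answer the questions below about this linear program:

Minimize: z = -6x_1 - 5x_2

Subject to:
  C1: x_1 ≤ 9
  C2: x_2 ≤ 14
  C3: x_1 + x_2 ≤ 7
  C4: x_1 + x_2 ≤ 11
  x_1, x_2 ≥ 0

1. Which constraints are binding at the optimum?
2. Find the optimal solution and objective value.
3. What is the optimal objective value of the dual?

1. C3, x_2 ≥ 0
2. x_1 = 7, x_2 = 0, z = -42
3. -42 (by strong duality, equal to the primal optimum)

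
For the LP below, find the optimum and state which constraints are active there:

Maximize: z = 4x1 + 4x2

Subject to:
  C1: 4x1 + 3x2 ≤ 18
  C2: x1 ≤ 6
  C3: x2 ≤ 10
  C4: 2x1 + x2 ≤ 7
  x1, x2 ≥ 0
Optimal: x1 = 0, x2 = 6
Slack at optimum:
  C1: slack = 0 (binding)
  C2: slack = 6
  C3: slack = 4
  C4: slack = 1
  x1 ≥ 0: x1 = 0 (binding)
  x2 ≥ 0: x2 = 6
Binding constraints: C1, x1 ≥ 0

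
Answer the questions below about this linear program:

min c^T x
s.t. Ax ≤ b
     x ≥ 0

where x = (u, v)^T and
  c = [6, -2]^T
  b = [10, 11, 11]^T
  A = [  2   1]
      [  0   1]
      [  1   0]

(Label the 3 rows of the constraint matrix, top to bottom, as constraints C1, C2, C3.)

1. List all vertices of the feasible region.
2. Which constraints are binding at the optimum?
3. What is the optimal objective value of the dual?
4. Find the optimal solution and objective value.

1. (0, 0), (5, 0), (0, 10)
2. C1, u ≥ 0
3. -20 (by strong duality, equal to the primal optimum)
4. u = 0, v = 10, z = -20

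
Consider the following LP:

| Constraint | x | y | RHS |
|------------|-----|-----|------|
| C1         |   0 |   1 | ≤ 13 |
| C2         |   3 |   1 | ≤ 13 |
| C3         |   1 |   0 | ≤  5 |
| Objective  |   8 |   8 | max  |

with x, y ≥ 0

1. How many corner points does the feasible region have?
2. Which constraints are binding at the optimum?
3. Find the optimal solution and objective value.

1. 3
2. C1, C2, x ≥ 0
3. x = 0, y = 13, z = 104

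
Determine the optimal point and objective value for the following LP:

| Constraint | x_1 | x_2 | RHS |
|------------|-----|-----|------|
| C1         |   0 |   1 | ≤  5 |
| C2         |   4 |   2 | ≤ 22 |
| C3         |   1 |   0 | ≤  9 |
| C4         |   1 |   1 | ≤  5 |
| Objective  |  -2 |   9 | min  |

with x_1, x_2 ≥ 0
Each vertex is the intersection of two constraint boundaries that also satisfies all remaining constraints:
  x_1 = 0 and x_2 = 0 → (0, 0)
  x_1 + x_2 = 5 and x_2 = 0 → (5, 0)
  x_2 = 5 and x_1 + x_2 = 5 → (0, 5)

Evaluating z = -2x_1 + 9x_2 at each vertex:
  (0, 0): z = 0
  (5, 0): z = -10
  (0, 5): z = 45

The minimum is at (5, 0) with z = -10.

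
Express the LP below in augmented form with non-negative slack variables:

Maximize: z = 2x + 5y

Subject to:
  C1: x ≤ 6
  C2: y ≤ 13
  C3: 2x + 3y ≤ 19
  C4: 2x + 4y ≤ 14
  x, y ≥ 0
max z = 2x + 5y

s.t.
  x + s1 = 6
  y + s2 = 13
  2x + 3y + s3 = 19
  2x + 4y + s4 = 14
  x, y, s1, s2, s3, s4 ≥ 0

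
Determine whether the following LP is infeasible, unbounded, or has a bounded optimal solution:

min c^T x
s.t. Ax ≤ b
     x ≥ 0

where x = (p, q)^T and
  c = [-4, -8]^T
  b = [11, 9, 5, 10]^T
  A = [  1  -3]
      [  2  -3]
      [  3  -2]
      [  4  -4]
Feasible point: (0, 0) satisfies every constraint, so the LP is feasible.
Direction d = (0, 1): for each constraint row a, a·d ≤ 0 —
  (1)(0) + (-3)(1) = -3 ≤ 0
  (2)(0) + (-3)(1) = -3 ≤ 0
  (3)(0) + (-2)(1) = -2 ≤ 0
  (4)(0) + (-4)(1) = -4 ≤ 0
and d ≥ 0, so (0, 0) + t·d stays feasible for every t ≥ 0. Along this ray z = -4p - 8q changes by -8 per unit t, so z → −∞.

The LP is unbounded; z can be made arbitrarily small.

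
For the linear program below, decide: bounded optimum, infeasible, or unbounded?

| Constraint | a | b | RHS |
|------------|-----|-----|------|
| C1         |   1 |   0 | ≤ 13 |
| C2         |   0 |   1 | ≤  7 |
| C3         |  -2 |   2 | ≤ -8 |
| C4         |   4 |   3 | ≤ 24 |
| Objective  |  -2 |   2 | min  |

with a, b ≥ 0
The point (6, 0) satisfies every constraint, so the LP is feasible; the constraints give a ≤ 13 and b ≤ 7, which with a, b ≥ 0 keep the feasible region inside a bounded box. A feasible, bounded LP attains a finite optimum at a vertex.

Feasible with finite optimum z* = -12 at (6, 0).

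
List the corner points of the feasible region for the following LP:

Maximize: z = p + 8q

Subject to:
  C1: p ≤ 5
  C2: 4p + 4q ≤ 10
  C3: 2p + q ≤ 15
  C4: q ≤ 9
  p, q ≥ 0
Each vertex is the intersection of two constraint boundaries that also satisfies all remaining constraints:
  p = 0 and q = 0 → (0, 0)
  4p + 4q = 10 and q = 0 → (2.5, 0)
  4p + 4q = 10 and p = 0 → (0, 2.5)

Vertices: (0, 0), (2.5, 0), (0, 2.5)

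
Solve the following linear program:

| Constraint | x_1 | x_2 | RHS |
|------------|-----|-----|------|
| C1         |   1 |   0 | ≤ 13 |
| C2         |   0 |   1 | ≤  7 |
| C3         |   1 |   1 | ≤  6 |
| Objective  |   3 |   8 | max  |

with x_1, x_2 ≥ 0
Each vertex is the intersection of two constraint boundaries that also satisfies all remaining constraints:
  x_1 = 0 and x_2 = 0 → (0, 0)
  x_1 + x_2 = 6 and x_2 = 0 → (6, 0)
  x_1 + x_2 = 6 and x_1 = 0 → (0, 6)

Evaluating z = 3x_1 + 8x_2 at each vertex:
  (0, 0): z = 0
  (6, 0): z = 18
  (0, 6): z = 48

The maximum is at (0, 6) with z = 48.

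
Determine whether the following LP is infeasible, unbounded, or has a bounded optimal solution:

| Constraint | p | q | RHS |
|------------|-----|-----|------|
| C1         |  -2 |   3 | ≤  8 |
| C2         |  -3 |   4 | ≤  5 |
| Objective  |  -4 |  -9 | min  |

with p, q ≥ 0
Feasible point: (0, 0) satisfies every constraint, so the LP is feasible.
Direction d = (1, 0): for each constraint row a, a·d ≤ 0 —
  (-2)(1) + (3)(0) = -2 ≤ 0
  (-3)(1) + (4)(0) = -3 ≤ 0
and d ≥ 0, so (0, 0) + t·d stays feasible for every t ≥ 0. Along this ray z = -4p - 9q changes by -4 per unit t, so z → −∞.

The LP is unbounded; z can be made arbitrarily small.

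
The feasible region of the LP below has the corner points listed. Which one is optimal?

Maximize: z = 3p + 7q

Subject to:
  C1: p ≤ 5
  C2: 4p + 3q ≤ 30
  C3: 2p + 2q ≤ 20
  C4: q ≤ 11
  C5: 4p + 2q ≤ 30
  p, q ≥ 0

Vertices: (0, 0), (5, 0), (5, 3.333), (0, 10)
Evaluating z = 3p + 7q at each vertex:
  (0, 0): z = 0
  (5, 0): z = 15
  (5, 3.333): z = 38.33
  (0, 10): z = 70

The largest value is z = 70, attained at (0, 10).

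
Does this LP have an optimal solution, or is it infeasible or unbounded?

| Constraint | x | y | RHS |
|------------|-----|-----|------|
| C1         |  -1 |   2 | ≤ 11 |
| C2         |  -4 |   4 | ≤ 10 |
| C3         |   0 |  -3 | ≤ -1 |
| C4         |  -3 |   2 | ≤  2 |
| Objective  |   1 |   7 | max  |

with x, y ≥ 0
Feasible point: (0, 1) satisfies every constraint, so the LP is feasible.
Direction d = (1, 0): for each constraint row a, a·d ≤ 0 —
  (-1)(1) + (2)(0) = -1 ≤ 0
  (-4)(1) + (4)(0) = -4 ≤ 0
  (0)(1) + (-3)(0) = 0 ≤ 0
  (-3)(1) + (2)(0) = -3 ≤ 0
and d ≥ 0, so (0, 1) + t·d stays feasible for every t ≥ 0. Along this ray z = x + 7y changes by 1 per unit t, so z → +∞.

Unbounded: there is a feasible ray along which z → +∞.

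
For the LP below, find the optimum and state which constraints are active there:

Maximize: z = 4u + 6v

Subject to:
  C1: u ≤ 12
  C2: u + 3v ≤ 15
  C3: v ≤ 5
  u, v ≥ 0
Optimal: u = 12, v = 1
Slack at optimum:
  C1: slack = 0 (binding)
  C2: slack = 0 (binding)
  C3: slack = 4
  u ≥ 0: u = 12
  v ≥ 0: v = 1
Binding constraints: C1, C2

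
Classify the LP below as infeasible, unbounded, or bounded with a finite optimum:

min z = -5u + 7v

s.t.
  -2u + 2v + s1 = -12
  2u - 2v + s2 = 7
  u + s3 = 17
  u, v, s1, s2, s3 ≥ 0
The row 2u - 2v + s2 = 7 with s2 ≥ 0 requires 2u - 2v ≤ 7, while the row -2u + 2v + s1 = -12 with s1 ≥ 0 is equivalent to 2u - 2v ≥ 12. Together they would need 12 ≤ 2u - 2v ≤ 7, which is impossible since 12 > 7. No point satisfies all constraints.

Infeasible — the constraint set is empty.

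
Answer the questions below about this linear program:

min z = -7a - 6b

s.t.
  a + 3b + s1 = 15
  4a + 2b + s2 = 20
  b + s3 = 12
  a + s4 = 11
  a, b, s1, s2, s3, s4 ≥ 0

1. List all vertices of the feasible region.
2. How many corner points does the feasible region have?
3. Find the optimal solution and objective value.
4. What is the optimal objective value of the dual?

1. (0, 0), (5, 0), (3, 4), (0, 5)
2. 4
3. a = 3, b = 4, z = -45
4. -45 (by strong duality, equal to the primal optimum)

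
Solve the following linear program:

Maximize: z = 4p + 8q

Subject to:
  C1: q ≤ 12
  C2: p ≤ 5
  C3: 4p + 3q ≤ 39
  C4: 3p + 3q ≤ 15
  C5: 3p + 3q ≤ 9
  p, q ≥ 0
p = 0, q = 3, z = 24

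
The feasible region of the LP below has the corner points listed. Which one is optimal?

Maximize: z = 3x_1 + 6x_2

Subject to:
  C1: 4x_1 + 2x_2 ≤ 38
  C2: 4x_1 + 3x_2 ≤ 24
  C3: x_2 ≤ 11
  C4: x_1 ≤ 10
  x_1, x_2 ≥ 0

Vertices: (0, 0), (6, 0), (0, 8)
Evaluating z = 3x_1 + 6x_2 at each vertex:
  (0, 0): z = 0
  (6, 0): z = 18
  (0, 8): z = 48

The largest value is z = 48, attained at (0, 8).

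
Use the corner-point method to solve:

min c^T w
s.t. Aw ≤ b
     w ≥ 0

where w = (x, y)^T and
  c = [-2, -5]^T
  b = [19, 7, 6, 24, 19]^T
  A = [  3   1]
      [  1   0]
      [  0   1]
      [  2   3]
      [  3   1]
x = 3, y = 6, z = -36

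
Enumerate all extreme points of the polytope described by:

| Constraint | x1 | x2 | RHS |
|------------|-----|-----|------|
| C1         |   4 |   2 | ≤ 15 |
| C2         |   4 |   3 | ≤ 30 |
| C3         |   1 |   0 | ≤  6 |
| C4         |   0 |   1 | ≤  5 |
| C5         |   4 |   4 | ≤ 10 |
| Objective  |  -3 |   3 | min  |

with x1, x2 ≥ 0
Each vertex is the intersection of two constraint boundaries that also satisfies all remaining constraints:
  x1 = 0 and x2 = 0 → (0, 0)
  4x1 + 4x2 = 10 and x2 = 0 → (2.5, 0)
  4x1 + 4x2 = 10 and x1 = 0 → (0, 2.5)

Vertices: (0, 0), (2.5, 0), (0, 2.5)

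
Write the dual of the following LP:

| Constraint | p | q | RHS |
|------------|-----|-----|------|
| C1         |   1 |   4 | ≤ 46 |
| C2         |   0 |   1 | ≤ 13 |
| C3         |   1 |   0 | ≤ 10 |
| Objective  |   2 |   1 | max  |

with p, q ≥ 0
Minimize: z = 46y1 + 13y2 + 10y3

Subject to:
  C1: -y1 - y3 ≤ -2
  C2: -4y1 - y2 ≤ -1
  y1, y2, y3 ≥ 0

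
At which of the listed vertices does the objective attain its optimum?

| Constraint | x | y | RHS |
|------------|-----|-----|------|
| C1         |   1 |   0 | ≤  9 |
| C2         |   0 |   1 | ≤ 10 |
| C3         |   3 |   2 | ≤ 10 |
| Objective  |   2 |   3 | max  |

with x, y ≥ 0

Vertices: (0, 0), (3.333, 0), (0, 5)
Evaluating z = 2x + 3y at each vertex:
  (0, 0): z = 0
  (3.333, 0): z = 6.667
  (0, 5): z = 15

The largest value is z = 15, attained at (0, 5).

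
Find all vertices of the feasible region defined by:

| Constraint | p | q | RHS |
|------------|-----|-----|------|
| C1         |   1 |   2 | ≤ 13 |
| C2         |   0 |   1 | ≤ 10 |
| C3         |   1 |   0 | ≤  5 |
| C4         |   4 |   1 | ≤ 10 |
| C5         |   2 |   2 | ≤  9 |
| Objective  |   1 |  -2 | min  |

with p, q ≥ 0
Each vertex is the intersection of two constraint boundaries that also satisfies all remaining constraints:
  p = 0 and q = 0 → (0, 0)
  4p + q = 10 and q = 0 → (2.5, 0)
  4p + q = 10 and 2p + 2q = 9 → (1.833, 2.667)
  2p + 2q = 9 and p = 0 → (0, 4.5)

Vertices: (0, 0), (2.5, 0), (1.833, 2.667), (0, 4.5)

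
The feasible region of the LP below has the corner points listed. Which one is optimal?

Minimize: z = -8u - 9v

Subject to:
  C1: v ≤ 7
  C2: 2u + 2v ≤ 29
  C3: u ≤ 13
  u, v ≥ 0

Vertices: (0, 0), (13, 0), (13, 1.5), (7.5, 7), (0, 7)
(7.5, 7) with z = -123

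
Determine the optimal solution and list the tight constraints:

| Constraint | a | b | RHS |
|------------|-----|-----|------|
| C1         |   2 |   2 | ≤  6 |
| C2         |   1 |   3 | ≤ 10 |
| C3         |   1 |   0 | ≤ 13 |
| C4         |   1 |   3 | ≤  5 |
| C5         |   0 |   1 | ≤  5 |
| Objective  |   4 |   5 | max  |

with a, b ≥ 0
Optimal: a = 2, b = 1
Slack at optimum:
  C1: slack = 0 (binding)
  C2: slack = 5
  C3: slack = 11
  C4: slack = 0 (binding)
  C5: slack = 4
  a ≥ 0: a = 2
  b ≥ 0: b = 1
Binding constraints: C1, C4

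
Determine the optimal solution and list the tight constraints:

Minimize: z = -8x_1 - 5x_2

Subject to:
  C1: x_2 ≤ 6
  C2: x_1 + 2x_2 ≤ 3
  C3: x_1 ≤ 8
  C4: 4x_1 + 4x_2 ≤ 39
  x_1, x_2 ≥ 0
Optimal: x_1 = 3, x_2 = 0
Binding: C2, x_2 ≥ 0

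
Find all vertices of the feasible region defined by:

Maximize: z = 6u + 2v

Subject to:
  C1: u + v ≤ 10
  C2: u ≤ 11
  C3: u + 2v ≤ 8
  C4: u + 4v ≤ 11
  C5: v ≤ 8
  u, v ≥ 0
Each vertex is the intersection of two constraint boundaries that also satisfies all remaining constraints:
  u = 0 and v = 0 → (0, 0)
  u + 2v = 8 and v = 0 → (8, 0)
  u + 2v = 8 and u + 4v = 11 → (5, 1.5)
  u + 4v = 11 and u = 0 → (0, 2.75)

Vertices: (0, 0), (8, 0), (5, 1.5), (0, 2.75)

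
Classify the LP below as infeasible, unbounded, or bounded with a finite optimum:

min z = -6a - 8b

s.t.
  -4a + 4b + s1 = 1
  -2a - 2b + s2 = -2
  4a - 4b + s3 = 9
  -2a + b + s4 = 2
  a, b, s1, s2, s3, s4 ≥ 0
Feasible point: (1, 0) satisfies every constraint, so the LP is feasible.
Direction d = (1, 1): for each constraint row a, a·d ≤ 0 —
  (-4)(1) + (4)(1) = 0 ≤ 0
  (-2)(1) + (-2)(1) = -4 ≤ 0
  (4)(1) + (-4)(1) = 0 ≤ 0
  (-2)(1) + (1)(1) = -1 ≤ 0
and d ≥ 0, so (1, 0) + t·d stays feasible for every t ≥ 0. Along this ray z = -6a - 8b changes by -14 per unit t, so z → −∞.

The LP is unbounded; z can be made arbitrarily small.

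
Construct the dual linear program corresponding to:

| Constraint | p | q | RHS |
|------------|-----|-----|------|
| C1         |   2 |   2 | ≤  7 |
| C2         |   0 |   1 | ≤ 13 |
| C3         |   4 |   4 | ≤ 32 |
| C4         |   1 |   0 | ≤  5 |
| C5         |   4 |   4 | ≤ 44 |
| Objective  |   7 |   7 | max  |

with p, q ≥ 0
Minimize: z = 7y1 + 13y2 + 32y3 + 5y4 + 44y5

Subject to:
  C1: -2y1 - 4y3 - y4 - 4y5 ≤ -7
  C2: -2y1 - y2 - 4y3 - 4y5 ≤ -7
  y1, y2, y3, y4, y5 ≥ 0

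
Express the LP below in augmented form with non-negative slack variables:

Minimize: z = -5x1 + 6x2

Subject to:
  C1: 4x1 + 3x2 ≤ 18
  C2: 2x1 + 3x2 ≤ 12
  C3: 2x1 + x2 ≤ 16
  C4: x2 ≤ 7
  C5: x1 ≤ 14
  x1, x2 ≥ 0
min z = -5x1 + 6x2

s.t.
  4x1 + 3x2 + s1 = 18
  2x1 + 3x2 + s2 = 12
  2x1 + x2 + s3 = 16
  x2 + s4 = 7
  x1 + s5 = 14
  x1, x2, s1, s2, s3, s4, s5 ≥ 0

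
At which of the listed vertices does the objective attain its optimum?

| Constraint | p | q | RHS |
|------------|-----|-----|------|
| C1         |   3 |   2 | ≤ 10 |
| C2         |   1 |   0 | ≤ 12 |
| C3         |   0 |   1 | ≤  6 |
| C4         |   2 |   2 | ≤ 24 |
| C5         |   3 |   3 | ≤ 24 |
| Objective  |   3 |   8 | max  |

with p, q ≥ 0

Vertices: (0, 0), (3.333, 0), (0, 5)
Evaluating z = 3p + 8q at each vertex:
  (0, 0): z = 0
  (3.333, 0): z = 10
  (0, 5): z = 40

The largest value is z = 40, attained at (0, 5).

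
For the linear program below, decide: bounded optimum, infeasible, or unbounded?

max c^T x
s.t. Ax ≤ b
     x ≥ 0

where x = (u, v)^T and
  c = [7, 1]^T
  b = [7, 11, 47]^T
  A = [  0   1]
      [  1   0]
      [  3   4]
The point (11, 3.5) satisfies every constraint, so the LP is feasible; the constraints give u ≤ 11 and v ≤ 7, which with u, v ≥ 0 keep the feasible region inside a bounded box. A feasible, bounded LP attains a finite optimum at a vertex.

Evaluating z = 7u + v at each vertex:
  (0, 0): z = 0
  (11, 0): z = 77
  (11, 3.5): z = 80.5
  (6.333, 7): z = 51.33
  (0, 7): z = 7

Feasible with finite optimum z* = 80.5 at (11, 3.5).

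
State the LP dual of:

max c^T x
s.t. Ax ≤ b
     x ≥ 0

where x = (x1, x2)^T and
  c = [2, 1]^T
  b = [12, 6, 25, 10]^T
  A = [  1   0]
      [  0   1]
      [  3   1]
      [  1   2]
Minimize: z = 12y1 + 6y2 + 25y3 + 10y4

Subject to:
  C1: -y1 - 3y3 - y4 ≤ -2
  C2: -y2 - y3 - 2y4 ≤ -1
  y1, y2, y3, y4 ≥ 0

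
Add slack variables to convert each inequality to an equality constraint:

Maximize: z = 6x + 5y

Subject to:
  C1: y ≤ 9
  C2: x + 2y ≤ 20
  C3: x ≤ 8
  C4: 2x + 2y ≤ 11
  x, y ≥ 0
max z = 6x + 5y

s.t.
  y + s1 = 9
  x + 2y + s2 = 20
  x + s3 = 8
  2x + 2y + s4 = 11
  x, y, s1, s2, s3, s4 ≥ 0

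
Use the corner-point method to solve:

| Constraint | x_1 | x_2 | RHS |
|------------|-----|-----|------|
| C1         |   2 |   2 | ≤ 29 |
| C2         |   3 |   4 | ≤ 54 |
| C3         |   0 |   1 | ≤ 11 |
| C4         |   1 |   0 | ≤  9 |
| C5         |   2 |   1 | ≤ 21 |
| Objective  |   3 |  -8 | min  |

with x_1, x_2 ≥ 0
x_1 = 0, x_2 = 11, z = -88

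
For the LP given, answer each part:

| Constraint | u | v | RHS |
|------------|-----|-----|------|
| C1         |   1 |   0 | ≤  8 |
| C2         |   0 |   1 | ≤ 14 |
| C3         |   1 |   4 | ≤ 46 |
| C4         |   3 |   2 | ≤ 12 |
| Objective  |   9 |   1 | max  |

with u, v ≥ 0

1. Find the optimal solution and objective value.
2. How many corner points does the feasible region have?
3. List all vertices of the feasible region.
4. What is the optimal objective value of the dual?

1. u = 4, v = 0, z = 36
2. 3
3. (0, 0), (4, 0), (0, 6)
4. 36 (by strong duality, equal to the primal optimum)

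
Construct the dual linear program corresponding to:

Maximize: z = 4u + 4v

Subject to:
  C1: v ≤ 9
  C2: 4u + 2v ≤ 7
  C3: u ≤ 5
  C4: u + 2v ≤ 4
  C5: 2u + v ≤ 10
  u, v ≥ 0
Minimize: z = 9y1 + 7y2 + 5y3 + 4y4 + 10y5

Subject to:
  C1: -4y2 - y3 - y4 - 2y5 ≤ -4
  C2: -y1 - 2y2 - 2y4 - y5 ≤ -4
  y1, y2, y3, y4, y5 ≥ 0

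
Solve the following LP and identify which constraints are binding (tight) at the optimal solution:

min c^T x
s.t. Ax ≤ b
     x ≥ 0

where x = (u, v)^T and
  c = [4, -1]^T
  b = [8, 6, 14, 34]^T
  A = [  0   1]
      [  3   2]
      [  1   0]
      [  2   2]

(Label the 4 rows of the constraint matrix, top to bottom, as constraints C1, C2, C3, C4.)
Optimal: u = 0, v = 3
Slack at optimum:
  C1: slack = 5
  C2: slack = 0 (binding)
  C3: slack = 14
  C4: slack = 28
  u ≥ 0: u = 0 (binding)
  v ≥ 0: v = 3
Binding constraints: C2, u ≥ 0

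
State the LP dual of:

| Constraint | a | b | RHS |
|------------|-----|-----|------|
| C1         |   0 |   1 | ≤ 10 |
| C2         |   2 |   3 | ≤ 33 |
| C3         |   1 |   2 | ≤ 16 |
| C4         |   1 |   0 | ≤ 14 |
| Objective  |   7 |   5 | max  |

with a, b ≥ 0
Minimize: z = 10y1 + 33y2 + 16y3 + 14y4

Subject to:
  C1: -2y2 - y3 - y4 ≤ -7
  C2: -y1 - 3y2 - 2y3 ≤ -5
  y1, y2, y3, y4 ≥ 0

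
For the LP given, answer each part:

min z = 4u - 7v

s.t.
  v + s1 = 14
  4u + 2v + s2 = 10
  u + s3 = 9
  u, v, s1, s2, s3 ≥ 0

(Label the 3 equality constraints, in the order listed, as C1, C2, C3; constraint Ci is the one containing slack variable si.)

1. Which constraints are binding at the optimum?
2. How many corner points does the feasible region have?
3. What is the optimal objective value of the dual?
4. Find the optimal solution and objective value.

1. C2, u ≥ 0
2. 3
3. -35 (by strong duality, equal to the primal optimum)
4. u = 0, v = 5, z = -35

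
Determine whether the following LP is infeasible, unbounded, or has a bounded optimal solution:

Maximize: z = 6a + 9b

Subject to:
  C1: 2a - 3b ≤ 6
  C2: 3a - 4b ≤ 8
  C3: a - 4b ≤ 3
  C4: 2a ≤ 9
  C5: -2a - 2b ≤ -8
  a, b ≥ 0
Feasible point: (0, 4) satisfies every constraint, so the LP is feasible.
Direction d = (0, 1): for each constraint row a, a·d ≤ 0 —
  (2)(0) + (-3)(1) = -3 ≤ 0
  (3)(0) + (-4)(1) = -4 ≤ 0
  (1)(0) + (-4)(1) = -4 ≤ 0
  (2)(0) + (0)(1) = 0 ≤ 0
  (-2)(0) + (-2)(1) = -2 ≤ 0
and d ≥ 0, so (0, 4) + t·d stays feasible for every t ≥ 0. Along this ray z = 6a + 9b changes by 9 per unit t, so z → +∞.

The LP is unbounded; z can be made arbitrarily large.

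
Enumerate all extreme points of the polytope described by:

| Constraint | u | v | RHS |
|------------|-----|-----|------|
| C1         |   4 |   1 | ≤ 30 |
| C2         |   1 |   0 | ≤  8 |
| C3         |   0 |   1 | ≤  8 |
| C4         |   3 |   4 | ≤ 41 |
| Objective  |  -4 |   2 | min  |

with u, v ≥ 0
Each vertex is the intersection of two constraint boundaries that also satisfies all remaining constraints:
  u = 0 and v = 0 → (0, 0)
  4u + v = 30 and v = 0 → (7.5, 0)
  4u + v = 30 and 3u + 4v = 41 → (6.077, 5.692)
  v = 8 and 3u + 4v = 41 → (3, 8)
  v = 8 and u = 0 → (0, 8)

Vertices: (0, 0), (7.5, 0), (6.077, 5.692), (3, 8), (0, 8)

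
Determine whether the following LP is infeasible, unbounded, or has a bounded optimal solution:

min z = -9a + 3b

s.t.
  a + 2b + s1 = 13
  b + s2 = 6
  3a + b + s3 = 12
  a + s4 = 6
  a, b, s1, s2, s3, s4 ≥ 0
The point (4, 0) satisfies every constraint, so the LP is feasible; the constraints give a ≤ 6 and b ≤ 6, which with a, b ≥ 0 keep the feasible region inside a bounded box. A feasible, bounded LP attains a finite optimum at a vertex.

Evaluating z = -9a + 3b at each vertex:
  (0, 0): z = 0
  (4, 0): z = -36
  (2.2, 5.4): z = -3.6
  (1, 6): z = 9
  (0, 6): z = 18

The LP has an optimal solution: (4, 0) with z = -36.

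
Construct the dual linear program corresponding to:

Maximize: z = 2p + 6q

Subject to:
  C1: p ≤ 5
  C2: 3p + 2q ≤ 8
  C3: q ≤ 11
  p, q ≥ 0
Minimize: z = 5y1 + 8y2 + 11y3

Subject to:
  C1: -y1 - 3y2 ≤ -2
  C2: -2y2 - y3 ≤ -6
  y1, y2, y3 ≥ 0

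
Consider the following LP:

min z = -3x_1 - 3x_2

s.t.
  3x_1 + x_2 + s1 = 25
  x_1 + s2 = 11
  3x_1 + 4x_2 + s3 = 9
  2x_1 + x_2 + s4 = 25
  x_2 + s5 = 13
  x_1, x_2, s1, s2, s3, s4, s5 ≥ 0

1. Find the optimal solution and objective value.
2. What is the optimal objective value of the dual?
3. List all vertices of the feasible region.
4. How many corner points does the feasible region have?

1. x_1 = 3, x_2 = 0, z = -9
2. -9 (by strong duality, equal to the primal optimum)
3. (0, 0), (3, 0), (0, 2.25)
4. 3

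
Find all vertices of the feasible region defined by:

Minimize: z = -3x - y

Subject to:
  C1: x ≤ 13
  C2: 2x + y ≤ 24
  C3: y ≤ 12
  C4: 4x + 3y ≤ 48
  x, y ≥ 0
Each vertex is the intersection of two constraint boundaries that also satisfies all remaining constraints:
  x = 0 and y = 0 → (0, 0)
  2x + y = 24 and 4x + 3y = 48 → (12, 0)
  y = 12 and 4x + 3y = 48 → (3, 12)
  y = 12 and x = 0 → (0, 12)

Vertices: (0, 0), (12, 0), (3, 12), (0, 12)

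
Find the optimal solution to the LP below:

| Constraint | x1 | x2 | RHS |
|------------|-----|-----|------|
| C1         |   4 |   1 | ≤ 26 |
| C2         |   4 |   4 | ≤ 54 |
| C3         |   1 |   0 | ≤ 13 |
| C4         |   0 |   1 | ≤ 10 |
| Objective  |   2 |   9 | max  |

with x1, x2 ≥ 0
Each vertex is the intersection of two constraint boundaries that also satisfies all remaining constraints:
  x1 = 0 and x2 = 0 → (0, 0)
  4x1 + x2 = 26 and x2 = 0 → (6.5, 0)
  4x1 + x2 = 26 and 4x1 + 4x2 = 54 → (4.167, 9.333)
  4x1 + 4x2 = 54 and x2 = 10 → (3.5, 10)
  x2 = 10 and x1 = 0 → (0, 10)

Evaluating z = 2x1 + 9x2 at each vertex:
  (0, 0): z = 0
  (6.5, 0): z = 13
  (4.167, 9.333): z = 92.33
  (3.5, 10): z = 97
  (0, 10): z = 90

The maximum is at (3.5, 10) with z = 97.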